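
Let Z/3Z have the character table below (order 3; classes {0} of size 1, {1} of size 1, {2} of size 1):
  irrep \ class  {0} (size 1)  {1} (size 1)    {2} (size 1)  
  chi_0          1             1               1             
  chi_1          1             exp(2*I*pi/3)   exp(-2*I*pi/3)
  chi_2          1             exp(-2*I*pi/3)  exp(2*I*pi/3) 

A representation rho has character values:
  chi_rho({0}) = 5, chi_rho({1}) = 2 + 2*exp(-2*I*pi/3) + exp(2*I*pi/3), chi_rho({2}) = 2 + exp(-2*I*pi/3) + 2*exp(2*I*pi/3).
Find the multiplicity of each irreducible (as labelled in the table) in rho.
Multiplicities: chi_0: 2, chi_1: 1, chi_2: 2.

Solution. Use <chi_rho, chi> = (1/|G|) sum_C |C| * chi_rho(C) * conj(chi(C)) with |G| = 3 for each irreducible chi in the table:
  <chi_rho, chi_0> = (1/3)[1*(5)*conj(1) + 1*(2 + 2*exp(-2*I*pi/3) + exp(2*I*pi/3))*conj(1) + 1*(2 + exp(-2*I*pi/3) + 2*exp(2*I*pi/3))*conj(1)]
      = (1/3)[(5) + (2 + 2*exp(-2*I*pi/3) + exp(2*I*pi/3)) + (2 + exp(-2*I*pi/3) + 2*exp(2*I*pi/3))] = 6/3 = 2
  <chi_rho, chi_1> = (1/3)[1*(5)*conj(1) + 1*(2 + 2*exp(-2*I*pi/3) + exp(2*I*pi/3))*conj(exp(2*I*pi/3)) + 1*(2 + exp(-2*I*pi/3) + 2*exp(2*I*pi/3))*conj(exp(-2*I*pi/3))]
      = (1/3)[(5) + (-1) + (-1)] = 3/3 = 1
  <chi_rho, chi_2> = (1/3)[1*(5)*conj(1) + 1*(2 + 2*exp(-2*I*pi/3) + exp(2*I*pi/3))*conj(exp(-2*I*pi/3)) + 1*(2 + exp(-2*I*pi/3) + 2*exp(2*I*pi/3))*conj(exp(2*I*pi/3))]
      = (1/3)[(5) + (2 + exp(-2*I*pi/3) + 2*exp(2*I*pi/3)) + (2 + 2*exp(-2*I*pi/3) + exp(2*I*pi/3))] = 6/3 = 2
(Exp terms are combined using exp(i*s)*conj(exp(i*t)) = exp(i*(s-t)), and sums of them are collapsed using the identity that for every m > 1 the m distinct m-th roots of unity sum to 0, e.g. 1 + exp(2*I*pi/3) + exp(-2*I*pi/3) = 0.)
Dimension check: dim(rho) = sum (mult * dim) = 2*1 + 1*1 + 2*1 = 5 = chi_rho(e) = 5.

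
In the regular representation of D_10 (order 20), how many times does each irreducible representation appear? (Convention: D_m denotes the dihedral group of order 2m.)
Each irreducible V_i of dimension d_i appears with multiplicity d_i, i.e. rho_reg = (direct sum over all irreducibles V_i) d_i V_i. The irreducible dimensions for D_10 are 1, 1, 1, 1, 2, 2, 2, 2: 4 irreducibles of dimension 1, each with multiplicity 1; 4 irreducibles of dimension 2, each with multiplicity 2. Total dimension 4*1*1 + 4*2*2 = 20 = |G|.

Details: General theorem: in the regular representation of a finite group G, each irreducible appears with multiplicity equal to its dimension. Check: dim(rho_reg) = sum d_i^2 = 1 + 1 + 1 + 1 + 4 + 4 + 4 + 4 = 20 = |G|.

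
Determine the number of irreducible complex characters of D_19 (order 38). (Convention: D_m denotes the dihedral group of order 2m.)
11

Derivation: The number of irreducible complex representations of a finite group equals its number of conjugacy classes. D_19 has 11 conjugacy classes ((n+3)/2 for n odd), so D_19 (order 38) has exactly 11 irreducible complex representations.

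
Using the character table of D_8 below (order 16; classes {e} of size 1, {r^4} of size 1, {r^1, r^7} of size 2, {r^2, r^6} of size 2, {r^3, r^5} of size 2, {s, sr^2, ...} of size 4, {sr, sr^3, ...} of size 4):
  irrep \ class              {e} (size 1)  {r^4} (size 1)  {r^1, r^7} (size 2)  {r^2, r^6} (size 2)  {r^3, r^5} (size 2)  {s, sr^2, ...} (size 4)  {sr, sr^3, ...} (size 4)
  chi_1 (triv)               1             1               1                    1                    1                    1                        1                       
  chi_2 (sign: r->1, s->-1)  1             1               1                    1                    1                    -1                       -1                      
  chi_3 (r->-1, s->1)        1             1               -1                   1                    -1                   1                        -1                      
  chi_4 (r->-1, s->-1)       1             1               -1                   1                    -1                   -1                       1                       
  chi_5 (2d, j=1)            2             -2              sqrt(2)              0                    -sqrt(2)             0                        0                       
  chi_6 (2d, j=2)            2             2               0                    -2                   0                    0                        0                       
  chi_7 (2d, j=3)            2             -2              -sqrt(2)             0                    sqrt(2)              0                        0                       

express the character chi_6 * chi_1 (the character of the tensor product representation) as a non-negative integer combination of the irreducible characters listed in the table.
chi_6 tensor chi_1 = chi_6 (all other irreducibles have multiplicity 0).

Details: The character of a tensor product is the pointwise product (chi_6 * chi_1)(C) = chi_6(C) * chi_1(C):
  {e}: (2)*(1), {r^4}: (2)*(1), {r^1, r^7}: (0)*(1), {r^2, r^6}: (-2)*(1), {r^3, r^5}: (0)*(1), {s, sr^2, ...}: (0)*(1), {sr, sr^3, ...}: (0)*(1)
so (chi_6 * chi_1) takes values
  {e} -> 2, {r^4} -> 2, {r^1, r^7} -> 0, {r^2, r^6} -> -2, {r^3, r^5} -> 0, {s, sr^2, ...} -> 0, {sr, sr^3, ...} -> 0.
Now take the inner product of this character with each irreducible chi from the table, <chi_6*chi_1, chi> = (1/16) sum_C |C| (chi_6*chi_1)(C) conj(chi(C)):
  <chi_6*chi_1, chi_1> = (1/16)[1*(2)*conj(1) + 1*(2)*conj(1) + 2*(0)*conj(1) + 2*(-2)*conj(1) + 2*(0)*conj(1) + 4*(0)*conj(1) + 4*(0)*conj(1)]
      = (1/16)[(2) + (2) + (0) + (-4) + (0) + (0) + (0)] = 0/16 = 0
  <chi_6*chi_1, chi_2> = (1/16)[1*(2)*conj(1) + 1*(2)*conj(1) + 2*(0)*conj(1) + 2*(-2)*conj(1) + 2*(0)*conj(1) + 4*(0)*conj(-1) + 4*(0)*conj(-1)]
      = (1/16)[(2) + (2) + (0) + (-4) + (0) + (0) + (0)] = 0/16 = 0
  <chi_6*chi_1, chi_3> = (1/16)[1*(2)*conj(1) + 1*(2)*conj(1) + 2*(0)*conj(-1) + 2*(-2)*conj(1) + 2*(0)*conj(-1) + 4*(0)*conj(1) + 4*(0)*conj(-1)]
      = (1/16)[(2) + (2) + (0) + (-4) + (0) + (0) + (0)] = 0/16 = 0
  <chi_6*chi_1, chi_4> = (1/16)[1*(2)*conj(1) + 1*(2)*conj(1) + 2*(0)*conj(-1) + 2*(-2)*conj(1) + 2*(0)*conj(-1) + 4*(0)*conj(-1) + 4*(0)*conj(1)]
      = (1/16)[(2) + (2) + (0) + (-4) + (0) + (0) + (0)] = 0/16 = 0
  <chi_6*chi_1, chi_5> = (1/16)[1*(2)*conj(2) + 1*(2)*conj(-2) + 2*(0)*conj(sqrt(2)) + 2*(-2)*conj(0) + 2*(0)*conj(-sqrt(2)) + 4*(0)*conj(0) + 4*(0)*conj(0)]
      = (1/16)[(4) + (-4) + (0) + (0) + (0) + (0) + (0)] = 0/16 = 0
  <chi_6*chi_1, chi_6> = (1/16)[1*(2)*conj(2) + 1*(2)*conj(2) + 2*(0)*conj(0) + 2*(-2)*conj(-2) + 2*(0)*conj(0) + 4*(0)*conj(0) + 4*(0)*conj(0)]
      = (1/16)[(4) + (4) + (0) + (8) + (0) + (0) + (0)] = 16/16 = 1
  <chi_6*chi_1, chi_7> = (1/16)[1*(2)*conj(2) + 1*(2)*conj(-2) + 2*(0)*conj(-sqrt(2)) + 2*(-2)*conj(0) + 2*(0)*conj(sqrt(2)) + 4*(0)*conj(0) + 4*(0)*conj(0)]
      = (1/16)[(4) + (-4) + (0) + (0) + (0) + (0) + (0)] = 0/16 = 0
Hence the multiplicities are chi_6: 1. Dimension check: dim(chi_6)*dim(chi_1) = 2*1 = 2 and sum (mult * dim) = 1*2 = 2.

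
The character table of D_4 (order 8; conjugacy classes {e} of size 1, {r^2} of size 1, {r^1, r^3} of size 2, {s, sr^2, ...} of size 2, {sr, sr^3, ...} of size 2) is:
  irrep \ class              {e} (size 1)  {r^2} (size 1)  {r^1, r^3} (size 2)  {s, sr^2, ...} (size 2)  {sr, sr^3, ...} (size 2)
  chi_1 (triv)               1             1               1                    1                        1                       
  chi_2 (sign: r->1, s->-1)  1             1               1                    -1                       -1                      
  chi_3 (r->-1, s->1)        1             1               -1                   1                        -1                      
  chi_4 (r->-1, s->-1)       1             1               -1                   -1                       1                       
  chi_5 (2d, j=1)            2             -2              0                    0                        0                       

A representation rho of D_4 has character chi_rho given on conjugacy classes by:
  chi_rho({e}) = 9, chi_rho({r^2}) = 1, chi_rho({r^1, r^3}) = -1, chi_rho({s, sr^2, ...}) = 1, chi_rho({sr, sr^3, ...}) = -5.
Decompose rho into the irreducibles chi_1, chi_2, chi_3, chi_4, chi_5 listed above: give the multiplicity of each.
Multiplicities: chi_1: 0, chi_2: 2, chi_3: 3, chi_4: 0, chi_5: 2.

Why: Use <chi_rho, chi> = (1/|G|) sum_C |C| * chi_rho(C) * conj(chi(C)) with |G| = 8 for each irreducible chi in the table:
  <chi_rho, chi_1> = (1/8)[1*(9)*conj(1) + 1*(1)*conj(1) + 2*(-1)*conj(1) + 2*(1)*conj(1) + 2*(-5)*conj(1)]
      = (1/8)[(9) + (1) + (-2) + (2) + (-10)] = 0/8 = 0
  <chi_rho, chi_2> = (1/8)[1*(9)*conj(1) + 1*(1)*conj(1) + 2*(-1)*conj(1) + 2*(1)*conj(-1) + 2*(-5)*conj(-1)]
      = (1/8)[(9) + (1) + (-2) + (-2) + (10)] = 16/8 = 2
  <chi_rho, chi_3> = (1/8)[1*(9)*conj(1) + 1*(1)*conj(1) + 2*(-1)*conj(-1) + 2*(1)*conj(1) + 2*(-5)*conj(-1)]
      = (1/8)[(9) + (1) + (2) + (2) + (10)] = 24/8 = 3
  <chi_rho, chi_4> = (1/8)[1*(9)*conj(1) + 1*(1)*conj(1) + 2*(-1)*conj(-1) + 2*(1)*conj(-1) + 2*(-5)*conj(1)]
      = (1/8)[(9) + (1) + (2) + (-2) + (-10)] = 0/8 = 0
  <chi_rho, chi_5> = (1/8)[1*(9)*conj(2) + 1*(1)*conj(-2) + 2*(-1)*conj(0) + 2*(1)*conj(0) + 2*(-5)*conj(0)]
      = (1/8)[(18) + (-2) + (0) + (0) + (0)] = 16/8 = 2
Dimension check: dim(rho) = sum (mult * dim) = 0*1 + 2*1 + 3*1 + 0*1 + 2*2 = 9 = chi_rho(e) = 9.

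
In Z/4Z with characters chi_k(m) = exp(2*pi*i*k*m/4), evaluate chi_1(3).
chi_1(3) = zeta_4^3 = -I

chi_1(3) = zeta_4^(1*3) = zeta_4^3. Since zeta_4^4 = 1, this equals zeta_4^3 = exp(2*pi*i*3/4) = -I.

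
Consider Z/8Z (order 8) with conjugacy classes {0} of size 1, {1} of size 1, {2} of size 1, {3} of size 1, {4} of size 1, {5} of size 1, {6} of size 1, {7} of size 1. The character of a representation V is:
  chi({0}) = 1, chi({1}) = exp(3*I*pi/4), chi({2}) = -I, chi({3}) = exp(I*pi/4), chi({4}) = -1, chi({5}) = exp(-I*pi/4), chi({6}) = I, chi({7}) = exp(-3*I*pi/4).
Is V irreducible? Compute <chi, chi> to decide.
Irreducible: <chi, chi> = 1.

Solution. <chi, chi> = (1/|G|) sum_C |C| * |chi(C)|^2 = (1/8)[1*|1|^2 + 1*|exp(3*I*pi/4)|^2 + 1*|-I|^2 + 1*|exp(I*pi/4)|^2 + 1*|-1|^2 + 1*|exp(-I*pi/4)|^2 + 1*|I|^2 + 1*|exp(-3*I*pi/4)|^2]
  = (1/8)[(1) + (1) + (1) + (1) + (1) + (1) + (1) + (1)] = 8/8 = 1.
(Exp terms are combined using exp(i*s)*conj(exp(i*t)) = exp(i*(s-t)), and sums of them are collapsed using the identity that for every m > 1 the m distinct m-th roots of unity sum to 0, e.g. 1 + exp(2*I*pi/3) + exp(-2*I*pi/3) = 0.)
A character is irreducible iff <chi, chi> = 1, so this representation is irreducible.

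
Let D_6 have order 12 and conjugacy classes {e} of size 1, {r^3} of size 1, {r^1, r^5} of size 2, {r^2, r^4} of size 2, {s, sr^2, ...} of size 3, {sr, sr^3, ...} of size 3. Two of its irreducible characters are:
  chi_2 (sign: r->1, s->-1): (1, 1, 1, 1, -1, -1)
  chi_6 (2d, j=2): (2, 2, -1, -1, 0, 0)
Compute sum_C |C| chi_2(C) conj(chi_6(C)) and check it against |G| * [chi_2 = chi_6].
Sum = 0; so <chi_2, chi_6> = 0 (distinct irreducibles are orthogonal).

Explanation: Compute term by term over conjugacy classes (|C| * chi_2(C) * conj(chi_6(C))):
  1*(1)*conj(2) + 1*(1)*conj(2) + 2*(1)*conj(-1) + 2*(1)*conj(-1) + 3*(-1)*conj(0) + 3*(-1)*conj(0)
  = (2) + (2) + (-2) + (-2) + (0) + (0)
  = 0.
Dividing by |G| = 12 gives 0/12 = 0, matching the row-orthogonality relation <chi_2, chi_6> = [chi_2 = chi_6].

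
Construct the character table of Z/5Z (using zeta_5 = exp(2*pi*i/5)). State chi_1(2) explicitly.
Character table of Z/5Z (irreps indexed chi_0,...,chi_4 with chi_k(m) = zeta_5^(k*m), zeta_5 = exp(2*pi*i/5)):
  irrep \ class  {0} (size 1)  {1} (size 1)    {2} (size 1)    {3} (size 1)    {4} (size 1)  
  chi_0          1             1               1               1               1             
  chi_1          1             exp(2*I*pi/5)   exp(4*I*pi/5)   exp(-4*I*pi/5)  exp(-2*I*pi/5)
  chi_2          1             exp(4*I*pi/5)   exp(-2*I*pi/5)  exp(2*I*pi/5)   exp(-4*I*pi/5)
  chi_3          1             exp(-4*I*pi/5)  exp(2*I*pi/5)   exp(-2*I*pi/5)  exp(4*I*pi/5) 
  chi_4          1             exp(-2*I*pi/5)  exp(-4*I*pi/5)  exp(4*I*pi/5)   exp(2*I*pi/5) 

Spot check: chi_1(2) = zeta_5^(1*2) = zeta_5^2 = exp(4*I*pi/5).

Solution. Z/5Z is abelian, so all 5 irreducible complex representations are 1-dimensional. They are given by chi_k(m) = zeta_5^(k*m) for k = 0,...,4. Row orthogonality: sum_m chi_k(m) conj(chi_l(m)) = 5 * [k = l].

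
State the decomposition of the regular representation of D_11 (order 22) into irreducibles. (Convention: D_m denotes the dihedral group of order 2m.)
Each irreducible V_i of dimension d_i appears with multiplicity d_i, i.e. rho_reg = (direct sum over all irreducibles V_i) d_i V_i. The irreducible dimensions for D_11 are 1, 1, 2, 2, 2, 2, 2: 2 irreducibles of dimension 1, each with multiplicity 1; 5 irreducibles of dimension 2, each with multiplicity 2. Total dimension 2*1*1 + 5*2*2 = 22 = |G|.

Proof sketch: General theorem: in the regular representation of a finite group G, each irreducible appears with multiplicity equal to its dimension. Check: dim(rho_reg) = sum d_i^2 = 1 + 1 + 4 + 4 + 4 + 4 + 4 = 22 = |G|.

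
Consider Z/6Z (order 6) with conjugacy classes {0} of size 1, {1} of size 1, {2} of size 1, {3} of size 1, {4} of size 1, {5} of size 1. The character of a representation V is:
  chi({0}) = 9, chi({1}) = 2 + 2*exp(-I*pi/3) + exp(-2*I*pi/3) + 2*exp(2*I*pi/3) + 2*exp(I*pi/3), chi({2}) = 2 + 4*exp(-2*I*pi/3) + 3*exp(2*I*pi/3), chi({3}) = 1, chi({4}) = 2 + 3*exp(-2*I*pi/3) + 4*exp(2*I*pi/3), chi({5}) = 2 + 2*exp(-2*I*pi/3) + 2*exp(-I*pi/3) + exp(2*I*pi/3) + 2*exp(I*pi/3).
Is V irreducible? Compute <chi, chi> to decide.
Not irreducible (reducible): <chi, chi> = 17 > 1.

Working: <chi, chi> = (1/|G|) sum_C |C| * |chi(C)|^2 = (1/6)[1*|9|^2 + 1*|2 + 2*exp(-I*pi/3) + exp(-2*I*pi/3) + 2*exp(2*I*pi/3) + 2*exp(I*pi/3)|^2 + 1*|2 + 4*exp(-2*I*pi/3) + 3*exp(2*I*pi/3)|^2 + 1*|1|^2 + 1*|2 + 3*exp(-2*I*pi/3) + 4*exp(2*I*pi/3)|^2 + 1*|2 + 2*exp(-2*I*pi/3) + 2*exp(-I*pi/3) + exp(2*I*pi/3) + 2*exp(I*pi/3)|^2]
  = (1/6)[(81) + (7) + (3) + (1) + (3) + (7)] = 102/6 = 17.
(Exp terms are combined using exp(i*s)*conj(exp(i*t)) = exp(i*(s-t)), and sums of them are collapsed using the identity that for every m > 1 the m distinct m-th roots of unity sum to 0, e.g. 1 + exp(2*I*pi/3) + exp(-2*I*pi/3) = 0.)
A character is irreducible iff <chi, chi> = 1, so this representation is reducible.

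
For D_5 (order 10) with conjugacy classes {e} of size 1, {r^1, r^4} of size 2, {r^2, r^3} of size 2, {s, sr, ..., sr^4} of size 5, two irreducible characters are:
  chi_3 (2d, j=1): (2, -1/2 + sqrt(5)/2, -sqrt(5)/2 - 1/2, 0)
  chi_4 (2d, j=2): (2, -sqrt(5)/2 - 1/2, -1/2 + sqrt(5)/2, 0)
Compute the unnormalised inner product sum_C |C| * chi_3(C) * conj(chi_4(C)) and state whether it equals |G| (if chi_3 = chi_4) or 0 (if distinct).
Sum = 0; so <chi_3, chi_4> = 0 (distinct irreducibles are orthogonal).

Argument: Compute term by term over conjugacy classes (|C| * chi_3(C) * conj(chi_4(C))):
  1*(2)*conj(2) + 2*(-1/2 + sqrt(5)/2)*conj(-sqrt(5)/2 - 1/2) + 2*(-sqrt(5)/2 - 1/2)*conj(-1/2 + sqrt(5)/2) + 5*(0)*conj(0)
  = (4) + (-2) + (-2) + (0)
  = 0.
Dividing by |G| = 10 gives 0/10 = 0, matching the row-orthogonality relation <chi_3, chi_4> = [chi_3 = chi_4].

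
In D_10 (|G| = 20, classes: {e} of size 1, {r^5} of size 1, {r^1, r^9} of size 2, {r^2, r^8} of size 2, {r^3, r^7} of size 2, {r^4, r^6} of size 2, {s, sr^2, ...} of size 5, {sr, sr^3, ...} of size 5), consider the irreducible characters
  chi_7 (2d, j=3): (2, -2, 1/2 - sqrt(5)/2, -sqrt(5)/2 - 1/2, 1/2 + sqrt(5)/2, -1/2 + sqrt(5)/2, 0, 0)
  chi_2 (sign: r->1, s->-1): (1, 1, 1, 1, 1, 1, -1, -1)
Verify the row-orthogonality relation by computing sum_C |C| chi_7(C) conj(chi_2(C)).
Sum = 0; so <chi_7, chi_2> = 0 (distinct irreducibles are orthogonal).

Explanation: Compute term by term over conjugacy classes (|C| * chi_7(C) * conj(chi_2(C))):
  1*(2)*conj(1) + 1*(-2)*conj(1) + 2*(1/2 - sqrt(5)/2)*conj(1) + 2*(-sqrt(5)/2 - 1/2)*conj(1) + 2*(1/2 + sqrt(5)/2)*conj(1) + 2*(-1/2 + sqrt(5)/2)*conj(1) + 5*(0)*conj(-1) + 5*(0)*conj(-1)
  = (2) + (-2) + (1 - sqrt(5)) + (-sqrt(5) - 1) + (1 + sqrt(5)) + (-1 + sqrt(5)) + (0) + (0)
  = 0.
Dividing by |G| = 20 gives 0/20 = 0, matching the row-orthogonality relation <chi_7, chi_2> = [chi_7 = chi_2].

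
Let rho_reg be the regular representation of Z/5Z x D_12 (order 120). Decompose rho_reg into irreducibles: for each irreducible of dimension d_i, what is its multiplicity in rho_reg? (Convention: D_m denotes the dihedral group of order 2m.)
Each irreducible V_i of dimension d_i appears with multiplicity d_i, i.e. rho_reg = (direct sum over all irreducibles V_i) d_i V_i. The irreducible dimensions for Z/5Z x D_12 are 1, 1, 1, 1, 1, 1, 1, 1, 1, 1, 1, 1, 1, 1, 1, 1, 1, 1, 1, 1, 2, 2, 2, 2, 2, 2, 2, 2, 2, 2, 2, 2, 2, 2, 2, 2, 2, 2, 2, 2, 2, 2, 2, 2, 2: 20 irreducibles of dimension 1, each with multiplicity 1; 25 irreducibles of dimension 2, each with multiplicity 2. Total dimension 20*1*1 + 25*2*2 = 120 = |G|.

Explanation: General theorem: in the regular representation of a finite group G, each irreducible appears with multiplicity equal to its dimension. Check: dim(rho_reg) = sum d_i^2 = 1 + 1 + 1 + 1 + 1 + 1 + 1 + 1 + 1 + 1 + 1 + 1 + 1 + 1 + 1 + 1 + 1 + 1 + 1 + 1 + 4 + 4 + 4 + 4 + 4 + 4 + 4 + 4 + 4 + 4 + 4 + 4 + 4 + 4 + 4 + 4 + 4 + 4 + 4 + 4 + 4 + 4 + 4 + 4 + 4 = 120 = |G|.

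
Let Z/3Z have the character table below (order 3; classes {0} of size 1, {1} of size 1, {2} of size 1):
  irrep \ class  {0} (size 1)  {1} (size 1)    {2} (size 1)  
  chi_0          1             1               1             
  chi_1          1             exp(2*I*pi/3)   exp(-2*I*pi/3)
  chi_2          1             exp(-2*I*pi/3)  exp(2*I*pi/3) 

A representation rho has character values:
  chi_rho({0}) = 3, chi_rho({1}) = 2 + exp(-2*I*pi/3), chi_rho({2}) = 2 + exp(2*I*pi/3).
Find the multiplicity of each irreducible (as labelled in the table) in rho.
Multiplicities: chi_0: 2, chi_1: 0, chi_2: 1.

Use <chi_rho, chi> = (1/|G|) sum_C |C| * chi_rho(C) * conj(chi(C)) with |G| = 3 for each irreducible chi in the table:
  <chi_rho, chi_0> = (1/3)[1*(3)*conj(1) + 1*(2 + exp(-2*I*pi/3))*conj(1) + 1*(2 + exp(2*I*pi/3))*conj(1)]
      = (1/3)[(3) + (2 + exp(-2*I*pi/3)) + (2 + exp(2*I*pi/3))] = 6/3 = 2
  <chi_rho, chi_1> = (1/3)[1*(3)*conj(1) + 1*(2 + exp(-2*I*pi/3))*conj(exp(2*I*pi/3)) + 1*(2 + exp(2*I*pi/3))*conj(exp(-2*I*pi/3))]
      = (1/3)[(3) + (2*exp(-2*I*pi/3) + exp(2*I*pi/3)) + (exp(-2*I*pi/3) + 2*exp(2*I*pi/3))] = 0/3 = 0
  <chi_rho, chi_2> = (1/3)[1*(3)*conj(1) + 1*(2 + exp(-2*I*pi/3))*conj(exp(-2*I*pi/3)) + 1*(2 + exp(2*I*pi/3))*conj(exp(2*I*pi/3))]
      = (1/3)[(3) + (1 + 2*exp(2*I*pi/3)) + (1 + 2*exp(-2*I*pi/3))] = 3/3 = 1
(Exp terms are combined using exp(i*s)*conj(exp(i*t)) = exp(i*(s-t)), and sums of them are collapsed using the identity that for every m > 1 the m distinct m-th roots of unity sum to 0, e.g. 1 + exp(2*I*pi/3) + exp(-2*I*pi/3) = 0.)
Dimension check: dim(rho) = sum (mult * dim) = 2*1 + 0*1 + 1*1 = 3 = chi_rho(e) = 3.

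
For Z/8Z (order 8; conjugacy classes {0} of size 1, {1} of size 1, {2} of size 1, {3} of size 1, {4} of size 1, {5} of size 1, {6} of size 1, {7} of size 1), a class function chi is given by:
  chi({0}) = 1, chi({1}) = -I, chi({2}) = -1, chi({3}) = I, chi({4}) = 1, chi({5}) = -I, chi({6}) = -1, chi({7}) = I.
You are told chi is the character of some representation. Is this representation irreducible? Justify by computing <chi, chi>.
Irreducible: <chi, chi> = 1.

Argument: <chi, chi> = (1/|G|) sum_C |C| * |chi(C)|^2 = (1/8)[1*|1|^2 + 1*|-I|^2 + 1*|-1|^2 + 1*|I|^2 + 1*|1|^2 + 1*|-I|^2 + 1*|-1|^2 + 1*|I|^2]
  = (1/8)[(1) + (1) + (1) + (1) + (1) + (1) + (1) + (1)] = 8/8 = 1.
(Exp terms are combined using exp(i*s)*conj(exp(i*t)) = exp(i*(s-t)), and sums of them are collapsed using the identity that for every m > 1 the m distinct m-th roots of unity sum to 0, e.g. 1 + exp(2*I*pi/3) + exp(-2*I*pi/3) = 0.)
A character is irreducible iff <chi, chi> = 1, so this representation is irreducible.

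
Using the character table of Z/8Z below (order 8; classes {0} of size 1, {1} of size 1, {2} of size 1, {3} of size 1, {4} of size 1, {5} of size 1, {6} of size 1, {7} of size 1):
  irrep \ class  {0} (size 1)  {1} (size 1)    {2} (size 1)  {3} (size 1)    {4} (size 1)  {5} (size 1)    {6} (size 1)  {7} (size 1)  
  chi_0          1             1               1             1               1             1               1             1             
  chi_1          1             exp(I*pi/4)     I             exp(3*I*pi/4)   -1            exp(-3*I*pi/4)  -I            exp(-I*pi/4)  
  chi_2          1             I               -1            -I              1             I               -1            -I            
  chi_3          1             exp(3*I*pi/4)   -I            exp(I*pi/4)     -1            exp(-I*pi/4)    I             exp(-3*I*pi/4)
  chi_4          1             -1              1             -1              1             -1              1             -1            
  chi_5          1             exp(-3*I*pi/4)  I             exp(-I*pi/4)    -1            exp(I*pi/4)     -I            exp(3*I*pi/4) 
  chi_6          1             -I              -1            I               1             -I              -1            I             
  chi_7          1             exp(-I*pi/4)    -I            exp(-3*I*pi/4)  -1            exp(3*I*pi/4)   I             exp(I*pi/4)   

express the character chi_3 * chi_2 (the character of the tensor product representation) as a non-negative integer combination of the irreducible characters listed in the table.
chi_3 tensor chi_2 = chi_5 (all other irreducibles have multiplicity 0).

Working: The character of a tensor product is the pointwise product (chi_3 * chi_2)(C) = chi_3(C) * chi_2(C):
  {0}: (1)*(1), {1}: (exp(3*I*pi/4))*(I), {2}: (-I)*(-1), {3}: (exp(I*pi/4))*(-I), {4}: (-1)*(1), {5}: (exp(-I*pi/4))*(I), {6}: (I)*(-1), {7}: (exp(-3*I*pi/4))*(-I)
so (chi_3 * chi_2) takes values
  {0} -> 1, {1} -> exp(-3*I*pi/4), {2} -> I, {3} -> -exp(3*I*pi/4), {4} -> -1, {5} -> exp(I*pi/4), {6} -> -I, {7} -> -exp(-I*pi/4).
Now take the inner product of this character with each irreducible chi from the table, <chi_3*chi_2, chi> = (1/8) sum_C |C| (chi_3*chi_2)(C) conj(chi(C)):
  <chi_3*chi_2, chi_0> = (1/8)[1*(1)*conj(1) + 1*(exp(-3*I*pi/4))*conj(1) + 1*(I)*conj(1) + 1*(-exp(3*I*pi/4))*conj(1) + 1*(-1)*conj(1) + 1*(exp(I*pi/4))*conj(1) + 1*(-I)*conj(1) + 1*(-exp(-I*pi/4))*conj(1)]
      = (1/8)[(1) + (exp(-3*I*pi/4)) + (I) + (-exp(3*I*pi/4)) + (-1) + (exp(I*pi/4)) + (-I) + (-exp(-I*pi/4))] = 0/8 = 0
  <chi_3*chi_2, chi_1> = (1/8)[1*(1)*conj(1) + 1*(exp(-3*I*pi/4))*conj(exp(I*pi/4)) + 1*(I)*conj(I) + 1*(-exp(3*I*pi/4))*conj(exp(3*I*pi/4)) + 1*(-1)*conj(-1) + 1*(exp(I*pi/4))*conj(exp(-3*I*pi/4)) + 1*(-I)*conj(-I) + 1*(-exp(-I*pi/4))*conj(exp(-I*pi/4))]
      = (1/8)[(1) + (-1) + (1) + (-1) + (1) + (-1) + (1) + (-1)] = 0/8 = 0
  <chi_3*chi_2, chi_2> = (1/8)[1*(1)*conj(1) + 1*(exp(-3*I*pi/4))*conj(I) + 1*(I)*conj(-1) + 1*(-exp(3*I*pi/4))*conj(-I) + 1*(-1)*conj(1) + 1*(exp(I*pi/4))*conj(I) + 1*(-I)*conj(-1) + 1*(-exp(-I*pi/4))*conj(-I)]
      = (1/8)[(1) + (-exp(-I*pi/4)) + (-I) + (-exp(-3*I*pi/4)) + (-1) + (-exp(3*I*pi/4)) + (I) + (-exp(I*pi/4))] = 0/8 = 0
  <chi_3*chi_2, chi_3> = (1/8)[1*(1)*conj(1) + 1*(exp(-3*I*pi/4))*conj(exp(3*I*pi/4)) + 1*(I)*conj(-I) + 1*(-exp(3*I*pi/4))*conj(exp(I*pi/4)) + 1*(-1)*conj(-1) + 1*(exp(I*pi/4))*conj(exp(-I*pi/4)) + 1*(-I)*conj(I) + 1*(-exp(-I*pi/4))*conj(exp(-3*I*pi/4))]
      = (1/8)[(1) + (I) + (-1) + (-I) + (1) + (I) + (-1) + (-I)] = 0/8 = 0
  <chi_3*chi_2, chi_4> = (1/8)[1*(1)*conj(1) + 1*(exp(-3*I*pi/4))*conj(-1) + 1*(I)*conj(1) + 1*(-exp(3*I*pi/4))*conj(-1) + 1*(-1)*conj(1) + 1*(exp(I*pi/4))*conj(-1) + 1*(-I)*conj(1) + 1*(-exp(-I*pi/4))*conj(-1)]
      = (1/8)[(1) + (-exp(-3*I*pi/4)) + (I) + (exp(3*I*pi/4)) + (-1) + (-exp(I*pi/4)) + (-I) + (exp(-I*pi/4))] = 0/8 = 0
  <chi_3*chi_2, chi_5> = (1/8)[1*(1)*conj(1) + 1*(exp(-3*I*pi/4))*conj(exp(-3*I*pi/4)) + 1*(I)*conj(I) + 1*(-exp(3*I*pi/4))*conj(exp(-I*pi/4)) + 1*(-1)*conj(-1) + 1*(exp(I*pi/4))*conj(exp(I*pi/4)) + 1*(-I)*conj(-I) + 1*(-exp(-I*pi/4))*conj(exp(3*I*pi/4))]
      = (1/8)[(1) + (1) + (1) + (1) + (1) + (1) + (1) + (1)] = 8/8 = 1
  <chi_3*chi_2, chi_6> = (1/8)[1*(1)*conj(1) + 1*(exp(-3*I*pi/4))*conj(-I) + 1*(I)*conj(-1) + 1*(-exp(3*I*pi/4))*conj(I) + 1*(-1)*conj(1) + 1*(exp(I*pi/4))*conj(-I) + 1*(-I)*conj(-1) + 1*(-exp(-I*pi/4))*conj(I)]
      = (1/8)[(1) + (exp(-I*pi/4)) + (-I) + (exp(-3*I*pi/4)) + (-1) + (exp(3*I*pi/4)) + (I) + (exp(I*pi/4))] = 0/8 = 0
  <chi_3*chi_2, chi_7> = (1/8)[1*(1)*conj(1) + 1*(exp(-3*I*pi/4))*conj(exp(-I*pi/4)) + 1*(I)*conj(-I) + 1*(-exp(3*I*pi/4))*conj(exp(-3*I*pi/4)) + 1*(-1)*conj(-1) + 1*(exp(I*pi/4))*conj(exp(3*I*pi/4)) + 1*(-I)*conj(I) + 1*(-exp(-I*pi/4))*conj(exp(I*pi/4))]
      = (1/8)[(1) + (-I) + (-1) + (I) + (1) + (-I) + (-1) + (I)] = 0/8 = 0
(Exp terms are combined using exp(i*s)*conj(exp(i*t)) = exp(i*(s-t)), and sums of them are collapsed using the identity that for every m > 1 the m distinct m-th roots of unity sum to 0, e.g. 1 + exp(2*I*pi/3) + exp(-2*I*pi/3) = 0.)
Hence the multiplicities are chi_5: 1. Dimension check: dim(chi_3)*dim(chi_2) = 1*1 = 1 and sum (mult * dim) = 1*1 = 1.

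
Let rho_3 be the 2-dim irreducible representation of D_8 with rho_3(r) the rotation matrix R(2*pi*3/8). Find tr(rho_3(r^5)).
chi_{rho_3}(r^5) = 2*cos(2*pi*3*5/8) = sqrt(2)

Reasoning: rho_3(r^5) is rotation by angle 2*pi*3*5/8, whose trace is 2*cos(2*pi*3*5/8) = sqrt(2).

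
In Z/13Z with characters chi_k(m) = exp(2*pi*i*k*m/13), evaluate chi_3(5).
chi_3(5) = zeta_13^15 = exp(4*I*pi/13)

Details: chi_3(5) = zeta_13^(3*5) = zeta_13^15. Since zeta_13^13 = 1, this equals zeta_13^2 = exp(2*pi*i*2/13) = exp(4*I*pi/13).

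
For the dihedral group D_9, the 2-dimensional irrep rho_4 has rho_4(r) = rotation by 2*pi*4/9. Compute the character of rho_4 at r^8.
chi_{rho_4}(r^8) = 2*cos(2*pi*4*8/9) = -2*cos(pi/9)

Justification: rho_4(r^8) is rotation by angle 2*pi*4*8/9, whose trace is 2*cos(2*pi*4*8/9) = -2*cos(pi/9).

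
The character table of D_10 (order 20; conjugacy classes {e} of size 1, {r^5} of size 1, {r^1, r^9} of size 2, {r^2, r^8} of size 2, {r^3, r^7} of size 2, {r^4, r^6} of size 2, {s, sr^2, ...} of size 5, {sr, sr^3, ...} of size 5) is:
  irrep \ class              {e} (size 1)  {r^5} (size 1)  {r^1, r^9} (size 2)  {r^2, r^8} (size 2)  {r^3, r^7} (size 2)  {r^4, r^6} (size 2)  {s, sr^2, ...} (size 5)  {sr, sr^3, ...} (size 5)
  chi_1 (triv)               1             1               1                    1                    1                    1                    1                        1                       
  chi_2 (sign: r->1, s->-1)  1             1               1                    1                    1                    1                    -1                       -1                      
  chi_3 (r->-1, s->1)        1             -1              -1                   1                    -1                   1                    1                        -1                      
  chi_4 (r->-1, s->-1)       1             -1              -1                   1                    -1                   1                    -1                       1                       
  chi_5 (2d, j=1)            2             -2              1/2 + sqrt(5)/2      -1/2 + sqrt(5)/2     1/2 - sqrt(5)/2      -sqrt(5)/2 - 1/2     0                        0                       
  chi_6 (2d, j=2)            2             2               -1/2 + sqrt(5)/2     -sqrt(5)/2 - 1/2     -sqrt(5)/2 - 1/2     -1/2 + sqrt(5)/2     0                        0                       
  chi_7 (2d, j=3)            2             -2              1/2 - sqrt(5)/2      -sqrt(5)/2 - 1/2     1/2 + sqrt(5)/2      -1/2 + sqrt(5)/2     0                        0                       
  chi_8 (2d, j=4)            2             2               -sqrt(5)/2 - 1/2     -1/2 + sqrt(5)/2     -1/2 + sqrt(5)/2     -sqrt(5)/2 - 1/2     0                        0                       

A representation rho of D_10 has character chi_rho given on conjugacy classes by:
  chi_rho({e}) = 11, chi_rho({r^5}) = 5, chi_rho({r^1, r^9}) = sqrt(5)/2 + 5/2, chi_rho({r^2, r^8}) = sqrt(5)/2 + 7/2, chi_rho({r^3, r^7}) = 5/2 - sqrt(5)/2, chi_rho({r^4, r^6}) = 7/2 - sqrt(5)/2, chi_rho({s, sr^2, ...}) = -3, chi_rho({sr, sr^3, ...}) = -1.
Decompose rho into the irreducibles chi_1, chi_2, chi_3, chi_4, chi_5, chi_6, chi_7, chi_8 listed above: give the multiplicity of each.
Multiplicities: chi_1: 1, chi_2: 3, chi_3: 0, chi_4: 1, chi_5: 1, chi_6: 1, chi_7: 0, chi_8: 1.

Explanation: Use <chi_rho, chi> = (1/|G|) sum_C |C| * chi_rho(C) * conj(chi(C)) with |G| = 20 for each irreducible chi in the table:
  <chi_rho, chi_1> = (1/20)[1*(11)*conj(1) + 1*(5)*conj(1) + 2*(sqrt(5)/2 + 5/2)*conj(1) + 2*(sqrt(5)/2 + 7/2)*conj(1) + 2*(5/2 - sqrt(5)/2)*conj(1) + 2*(7/2 - sqrt(5)/2)*conj(1) + 5*(-3)*conj(1) + 5*(-1)*conj(1)]
      = (1/20)[(11) + (5) + (sqrt(5) + 5) + (sqrt(5) + 7) + (5 - sqrt(5)) + (7 - sqrt(5)) + (-15) + (-5)] = 20/20 = 1
  <chi_rho, chi_2> = (1/20)[1*(11)*conj(1) + 1*(5)*conj(1) + 2*(sqrt(5)/2 + 5/2)*conj(1) + 2*(sqrt(5)/2 + 7/2)*conj(1) + 2*(5/2 - sqrt(5)/2)*conj(1) + 2*(7/2 - sqrt(5)/2)*conj(1) + 5*(-3)*conj(-1) + 5*(-1)*conj(-1)]
      = (1/20)[(11) + (5) + (sqrt(5) + 5) + (sqrt(5) + 7) + (5 - sqrt(5)) + (7 - sqrt(5)) + (15) + (5)] = 60/20 = 3
  <chi_rho, chi_3> = (1/20)[1*(11)*conj(1) + 1*(5)*conj(-1) + 2*(sqrt(5)/2 + 5/2)*conj(-1) + 2*(sqrt(5)/2 + 7/2)*conj(1) + 2*(5/2 - sqrt(5)/2)*conj(-1) + 2*(7/2 - sqrt(5)/2)*conj(1) + 5*(-3)*conj(1) + 5*(-1)*conj(-1)]
      = (1/20)[(11) + (-5) + (-5 - sqrt(5)) + (sqrt(5) + 7) + (-5 + sqrt(5)) + (7 - sqrt(5)) + (-15) + (5)] = 0/20 = 0
  <chi_rho, chi_4> = (1/20)[1*(11)*conj(1) + 1*(5)*conj(-1) + 2*(sqrt(5)/2 + 5/2)*conj(-1) + 2*(sqrt(5)/2 + 7/2)*conj(1) + 2*(5/2 - sqrt(5)/2)*conj(-1) + 2*(7/2 - sqrt(5)/2)*conj(1) + 5*(-3)*conj(-1) + 5*(-1)*conj(1)]
      = (1/20)[(11) + (-5) + (-5 - sqrt(5)) + (sqrt(5) + 7) + (-5 + sqrt(5)) + (7 - sqrt(5)) + (15) + (-5)] = 20/20 = 1
  <chi_rho, chi_5> = (1/20)[1*(11)*conj(2) + 1*(5)*conj(-2) + 2*(sqrt(5)/2 + 5/2)*conj(1/2 + sqrt(5)/2) + 2*(sqrt(5)/2 + 7/2)*conj(-1/2 + sqrt(5)/2) + 2*(5/2 - sqrt(5)/2)*conj(1/2 - sqrt(5)/2) + 2*(7/2 - sqrt(5)/2)*conj(-sqrt(5)/2 - 1/2) + 5*(-3)*conj(0) + 5*(-1)*conj(0)]
      = (1/20)[(22) + (-10) + (5 + 3*sqrt(5)) + (-1 + 3*sqrt(5)) + (5 - 3*sqrt(5)) + (-3*sqrt(5) - 1) + (0) + (0)] = 20/20 = 1
  <chi_rho, chi_6> = (1/20)[1*(11)*conj(2) + 1*(5)*conj(2) + 2*(sqrt(5)/2 + 5/2)*conj(-1/2 + sqrt(5)/2) + 2*(sqrt(5)/2 + 7/2)*conj(-sqrt(5)/2 - 1/2) + 2*(5/2 - sqrt(5)/2)*conj(-sqrt(5)/2 - 1/2) + 2*(7/2 - sqrt(5)/2)*conj(-1/2 + sqrt(5)/2) + 5*(-3)*conj(0) + 5*(-1)*conj(0)]
      = (1/20)[(22) + (10) + (2*sqrt(5)) + (-4*sqrt(5) - 6) + (-2*sqrt(5)) + (-6 + 4*sqrt(5)) + (0) + (0)] = 20/20 = 1
  <chi_rho, chi_7> = (1/20)[1*(11)*conj(2) + 1*(5)*conj(-2) + 2*(sqrt(5)/2 + 5/2)*conj(1/2 - sqrt(5)/2) + 2*(sqrt(5)/2 + 7/2)*conj(-sqrt(5)/2 - 1/2) + 2*(5/2 - sqrt(5)/2)*conj(1/2 + sqrt(5)/2) + 2*(7/2 - sqrt(5)/2)*conj(-1/2 + sqrt(5)/2) + 5*(-3)*conj(0) + 5*(-1)*conj(0)]
      = (1/20)[(22) + (-10) + (-2*sqrt(5)) + (-4*sqrt(5) - 6) + (2*sqrt(5)) + (-6 + 4*sqrt(5)) + (0) + (0)] = 0/20 = 0
  <chi_rho, chi_8> = (1/20)[1*(11)*conj(2) + 1*(5)*conj(2) + 2*(sqrt(5)/2 + 5/2)*conj(-sqrt(5)/2 - 1/2) + 2*(sqrt(5)/2 + 7/2)*conj(-1/2 + sqrt(5)/2) + 2*(5/2 - sqrt(5)/2)*conj(-1/2 + sqrt(5)/2) + 2*(7/2 - sqrt(5)/2)*conj(-sqrt(5)/2 - 1/2) + 5*(-3)*conj(0) + 5*(-1)*conj(0)]
      = (1/20)[(22) + (10) + (-3*sqrt(5) - 5) + (-1 + 3*sqrt(5)) + (-5 + 3*sqrt(5)) + (-3*sqrt(5) - 1) + (0) + (0)] = 20/20 = 1
Dimension check: dim(rho) = sum (mult * dim) = 1*1 + 3*1 + 0*1 + 1*1 + 1*2 + 1*2 + 0*2 + 1*2 = 11 = chi_rho(e) = 11.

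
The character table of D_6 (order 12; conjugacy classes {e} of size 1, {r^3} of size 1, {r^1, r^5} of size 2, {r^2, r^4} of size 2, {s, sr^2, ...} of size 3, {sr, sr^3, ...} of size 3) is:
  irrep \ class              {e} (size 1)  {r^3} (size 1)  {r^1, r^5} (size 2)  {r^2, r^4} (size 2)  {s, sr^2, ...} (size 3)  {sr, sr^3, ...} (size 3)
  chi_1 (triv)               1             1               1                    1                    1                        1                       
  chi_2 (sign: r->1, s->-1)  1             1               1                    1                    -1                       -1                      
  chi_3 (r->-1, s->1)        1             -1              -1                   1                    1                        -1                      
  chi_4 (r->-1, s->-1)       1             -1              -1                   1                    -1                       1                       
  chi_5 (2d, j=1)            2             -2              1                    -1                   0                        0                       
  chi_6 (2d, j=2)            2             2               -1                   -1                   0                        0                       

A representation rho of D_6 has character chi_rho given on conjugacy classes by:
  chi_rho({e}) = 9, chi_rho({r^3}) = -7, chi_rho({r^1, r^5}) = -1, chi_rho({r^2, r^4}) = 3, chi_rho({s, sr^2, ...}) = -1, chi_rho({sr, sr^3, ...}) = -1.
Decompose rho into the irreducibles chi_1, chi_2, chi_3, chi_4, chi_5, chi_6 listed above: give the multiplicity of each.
Multiplicities: chi_1: 0, chi_2: 1, chi_3: 2, chi_4: 2, chi_5: 2, chi_6: 0.

Solution. Use <chi_rho, chi> = (1/|G|) sum_C |C| * chi_rho(C) * conj(chi(C)) with |G| = 12 for each irreducible chi in the table:
  <chi_rho, chi_1> = (1/12)[1*(9)*conj(1) + 1*(-7)*conj(1) + 2*(-1)*conj(1) + 2*(3)*conj(1) + 3*(-1)*conj(1) + 3*(-1)*conj(1)]
      = (1/12)[(9) + (-7) + (-2) + (6) + (-3) + (-3)] = 0/12 = 0
  <chi_rho, chi_2> = (1/12)[1*(9)*conj(1) + 1*(-7)*conj(1) + 2*(-1)*conj(1) + 2*(3)*conj(1) + 3*(-1)*conj(-1) + 3*(-1)*conj(-1)]
      = (1/12)[(9) + (-7) + (-2) + (6) + (3) + (3)] = 12/12 = 1
  <chi_rho, chi_3> = (1/12)[1*(9)*conj(1) + 1*(-7)*conj(-1) + 2*(-1)*conj(-1) + 2*(3)*conj(1) + 3*(-1)*conj(1) + 3*(-1)*conj(-1)]
      = (1/12)[(9) + (7) + (2) + (6) + (-3) + (3)] = 24/12 = 2
  <chi_rho, chi_4> = (1/12)[1*(9)*conj(1) + 1*(-7)*conj(-1) + 2*(-1)*conj(-1) + 2*(3)*conj(1) + 3*(-1)*conj(-1) + 3*(-1)*conj(1)]
      = (1/12)[(9) + (7) + (2) + (6) + (3) + (-3)] = 24/12 = 2
  <chi_rho, chi_5> = (1/12)[1*(9)*conj(2) + 1*(-7)*conj(-2) + 2*(-1)*conj(1) + 2*(3)*conj(-1) + 3*(-1)*conj(0) + 3*(-1)*conj(0)]
      = (1/12)[(18) + (14) + (-2) + (-6) + (0) + (0)] = 24/12 = 2
  <chi_rho, chi_6> = (1/12)[1*(9)*conj(2) + 1*(-7)*conj(2) + 2*(-1)*conj(-1) + 2*(3)*conj(-1) + 3*(-1)*conj(0) + 3*(-1)*conj(0)]
      = (1/12)[(18) + (-14) + (2) + (-6) + (0) + (0)] = 0/12 = 0
Dimension check: dim(rho) = sum (mult * dim) = 0*1 + 1*1 + 2*1 + 2*1 + 2*2 + 0*2 = 9 = chi_rho(e) = 9.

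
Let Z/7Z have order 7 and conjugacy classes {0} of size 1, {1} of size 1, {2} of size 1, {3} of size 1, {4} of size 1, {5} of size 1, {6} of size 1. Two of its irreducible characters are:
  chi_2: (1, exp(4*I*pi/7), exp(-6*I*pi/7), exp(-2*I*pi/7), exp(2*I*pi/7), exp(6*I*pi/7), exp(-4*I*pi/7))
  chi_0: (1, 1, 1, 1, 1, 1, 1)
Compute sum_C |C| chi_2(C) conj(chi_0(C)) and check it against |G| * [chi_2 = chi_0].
Sum = 0; so <chi_2, chi_0> = 0 (distinct irreducibles are orthogonal).

Solution. Compute term by term over conjugacy classes (|C| * chi_2(C) * conj(chi_0(C))):
  1*(1)*conj(1) + 1*(exp(4*I*pi/7))*conj(1) + 1*(exp(-6*I*pi/7))*conj(1) + 1*(exp(-2*I*pi/7))*conj(1) + 1*(exp(2*I*pi/7))*conj(1) + 1*(exp(6*I*pi/7))*conj(1) + 1*(exp(-4*I*pi/7))*conj(1)
  = (1) + (exp(4*I*pi/7)) + (exp(-6*I*pi/7)) + (exp(-2*I*pi/7)) + (exp(2*I*pi/7)) + (exp(6*I*pi/7)) + (exp(-4*I*pi/7))
  = 0.
(Exp terms are combined using exp(i*s)*conj(exp(i*t)) = exp(i*(s-t)), and sums of them are collapsed using the identity that for every m > 1 the m distinct m-th roots of unity sum to 0, e.g. 1 + exp(2*I*pi/3) + exp(-2*I*pi/3) = 0.)
Dividing by |G| = 7 gives 0/7 = 0, matching the row-orthogonality relation <chi_2, chi_0> = [chi_2 = chi_0].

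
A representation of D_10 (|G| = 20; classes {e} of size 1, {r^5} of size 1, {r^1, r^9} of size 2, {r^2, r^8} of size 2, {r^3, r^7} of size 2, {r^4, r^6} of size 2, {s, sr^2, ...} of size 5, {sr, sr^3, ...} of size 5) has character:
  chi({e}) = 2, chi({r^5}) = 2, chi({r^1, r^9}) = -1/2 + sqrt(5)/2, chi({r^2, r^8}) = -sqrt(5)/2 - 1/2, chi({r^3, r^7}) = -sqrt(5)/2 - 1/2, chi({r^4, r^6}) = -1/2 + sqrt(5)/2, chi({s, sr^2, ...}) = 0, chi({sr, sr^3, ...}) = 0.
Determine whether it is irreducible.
Irreducible: <chi, chi> = 1.

Working: <chi, chi> = (1/|G|) sum_C |C| * |chi(C)|^2 = (1/20)[1*|2|^2 + 1*|2|^2 + 2*|-1/2 + sqrt(5)/2|^2 + 2*|-sqrt(5)/2 - 1/2|^2 + 2*|-sqrt(5)/2 - 1/2|^2 + 2*|-1/2 + sqrt(5)/2|^2 + 5*|0|^2 + 5*|0|^2]
  = (1/20)[(4) + (4) + (3 - sqrt(5)) + (sqrt(5) + 3) + (sqrt(5) + 3) + (3 - sqrt(5)) + (0) + (0)] = 20/20 = 1.
A character is irreducible iff <chi, chi> = 1, so this representation is irreducible.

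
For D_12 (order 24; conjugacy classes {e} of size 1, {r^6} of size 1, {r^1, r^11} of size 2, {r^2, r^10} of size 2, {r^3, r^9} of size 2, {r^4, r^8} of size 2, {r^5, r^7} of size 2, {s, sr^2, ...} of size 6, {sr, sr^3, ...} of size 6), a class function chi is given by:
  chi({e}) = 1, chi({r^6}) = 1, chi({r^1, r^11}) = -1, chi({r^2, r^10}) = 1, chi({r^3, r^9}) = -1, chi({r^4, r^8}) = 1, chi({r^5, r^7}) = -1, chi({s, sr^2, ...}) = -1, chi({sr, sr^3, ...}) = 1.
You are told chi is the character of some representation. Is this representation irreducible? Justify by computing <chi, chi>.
Irreducible: <chi, chi> = 1.

Justification: <chi, chi> = (1/|G|) sum_C |C| * |chi(C)|^2 = (1/24)[1*|1|^2 + 1*|1|^2 + 2*|-1|^2 + 2*|1|^2 + 2*|-1|^2 + 2*|1|^2 + 2*|-1|^2 + 6*|-1|^2 + 6*|1|^2]
  = (1/24)[(1) + (1) + (2) + (2) + (2) + (2) + (2) + (6) + (6)] = 24/24 = 1.
A character is irreducible iff <chi, chi> = 1, so this representation is irreducible.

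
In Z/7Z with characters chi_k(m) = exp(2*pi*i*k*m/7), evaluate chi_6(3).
chi_6(3) = zeta_7^18 = exp(-6*I*pi/7)

Justification: chi_6(3) = zeta_7^(6*3) = zeta_7^18. Since zeta_7^7 = 1, this equals zeta_7^4 = exp(2*pi*i*4/7) = exp(-6*I*pi/7).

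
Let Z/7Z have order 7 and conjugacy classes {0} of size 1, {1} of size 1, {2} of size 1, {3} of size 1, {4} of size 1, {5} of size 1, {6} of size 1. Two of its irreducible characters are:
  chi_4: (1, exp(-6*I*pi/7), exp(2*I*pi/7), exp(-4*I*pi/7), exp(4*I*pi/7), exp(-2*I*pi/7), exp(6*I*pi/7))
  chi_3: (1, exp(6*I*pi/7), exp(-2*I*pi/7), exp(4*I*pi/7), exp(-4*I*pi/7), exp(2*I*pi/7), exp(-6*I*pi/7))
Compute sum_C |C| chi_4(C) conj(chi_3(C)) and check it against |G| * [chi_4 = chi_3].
Sum = 0; so <chi_4, chi_3> = 0 (distinct irreducibles are orthogonal).

Derivation: Compute term by term over conjugacy classes (|C| * chi_4(C) * conj(chi_3(C))):
  1*(1)*conj(1) + 1*(exp(-6*I*pi/7))*conj(exp(6*I*pi/7)) + 1*(exp(2*I*pi/7))*conj(exp(-2*I*pi/7)) + 1*(exp(-4*I*pi/7))*conj(exp(4*I*pi/7)) + 1*(exp(4*I*pi/7))*conj(exp(-4*I*pi/7)) + 1*(exp(-2*I*pi/7))*conj(exp(2*I*pi/7)) + 1*(exp(6*I*pi/7))*conj(exp(-6*I*pi/7))
  = (1) + (exp(2*I*pi/7)) + (exp(4*I*pi/7)) + (exp(6*I*pi/7)) + (exp(-6*I*pi/7)) + (exp(-4*I*pi/7)) + (exp(-2*I*pi/7))
  = 0.
(Exp terms are combined using exp(i*s)*conj(exp(i*t)) = exp(i*(s-t)), and sums of them are collapsed using the identity that for every m > 1 the m distinct m-th roots of unity sum to 0, e.g. 1 + exp(2*I*pi/3) + exp(-2*I*pi/3) = 0.)
Dividing by |G| = 7 gives 0/7 = 0, matching the row-orthogonality relation <chi_4, chi_3> = [chi_4 = chi_3].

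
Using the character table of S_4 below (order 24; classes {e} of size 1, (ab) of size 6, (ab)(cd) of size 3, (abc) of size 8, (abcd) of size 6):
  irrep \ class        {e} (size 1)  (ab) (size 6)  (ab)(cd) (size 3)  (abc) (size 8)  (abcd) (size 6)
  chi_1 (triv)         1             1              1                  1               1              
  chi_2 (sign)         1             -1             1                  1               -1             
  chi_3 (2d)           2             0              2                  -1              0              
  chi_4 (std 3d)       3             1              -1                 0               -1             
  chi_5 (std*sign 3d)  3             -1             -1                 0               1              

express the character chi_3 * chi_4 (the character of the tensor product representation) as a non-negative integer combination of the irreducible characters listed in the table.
chi_3 tensor chi_4 = chi_4 + chi_5 (all other irreducibles have multiplicity 0).

Why: The character of a tensor product is the pointwise product (chi_3 * chi_4)(C) = chi_3(C) * chi_4(C):
  {e}: (2)*(3), (ab): (0)*(1), (ab)(cd): (2)*(-1), (abc): (-1)*(0), (abcd): (0)*(-1)
so (chi_3 * chi_4) takes values
  {e} -> 6, (ab) -> 0, (ab)(cd) -> -2, (abc) -> 0, (abcd) -> 0.
Now take the inner product of this character with each irreducible chi from the table, <chi_3*chi_4, chi> = (1/24) sum_C |C| (chi_3*chi_4)(C) conj(chi(C)):
  <chi_3*chi_4, chi_1> = (1/24)[1*(6)*conj(1) + 6*(0)*conj(1) + 3*(-2)*conj(1) + 8*(0)*conj(1) + 6*(0)*conj(1)]
      = (1/24)[(6) + (0) + (-6) + (0) + (0)] = 0/24 = 0
  <chi_3*chi_4, chi_2> = (1/24)[1*(6)*conj(1) + 6*(0)*conj(-1) + 3*(-2)*conj(1) + 8*(0)*conj(1) + 6*(0)*conj(-1)]
      = (1/24)[(6) + (0) + (-6) + (0) + (0)] = 0/24 = 0
  <chi_3*chi_4, chi_3> = (1/24)[1*(6)*conj(2) + 6*(0)*conj(0) + 3*(-2)*conj(2) + 8*(0)*conj(-1) + 6*(0)*conj(0)]
      = (1/24)[(12) + (0) + (-12) + (0) + (0)] = 0/24 = 0
  <chi_3*chi_4, chi_4> = (1/24)[1*(6)*conj(3) + 6*(0)*conj(1) + 3*(-2)*conj(-1) + 8*(0)*conj(0) + 6*(0)*conj(-1)]
      = (1/24)[(18) + (0) + (6) + (0) + (0)] = 24/24 = 1
  <chi_3*chi_4, chi_5> = (1/24)[1*(6)*conj(3) + 6*(0)*conj(-1) + 3*(-2)*conj(-1) + 8*(0)*conj(0) + 6*(0)*conj(1)]
      = (1/24)[(18) + (0) + (6) + (0) + (0)] = 24/24 = 1
Hence the multiplicities are chi_4: 1, chi_5: 1. Dimension check: dim(chi_3)*dim(chi_4) = 2*3 = 6 and sum (mult * dim) = 1*3 + 1*3 = 6.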